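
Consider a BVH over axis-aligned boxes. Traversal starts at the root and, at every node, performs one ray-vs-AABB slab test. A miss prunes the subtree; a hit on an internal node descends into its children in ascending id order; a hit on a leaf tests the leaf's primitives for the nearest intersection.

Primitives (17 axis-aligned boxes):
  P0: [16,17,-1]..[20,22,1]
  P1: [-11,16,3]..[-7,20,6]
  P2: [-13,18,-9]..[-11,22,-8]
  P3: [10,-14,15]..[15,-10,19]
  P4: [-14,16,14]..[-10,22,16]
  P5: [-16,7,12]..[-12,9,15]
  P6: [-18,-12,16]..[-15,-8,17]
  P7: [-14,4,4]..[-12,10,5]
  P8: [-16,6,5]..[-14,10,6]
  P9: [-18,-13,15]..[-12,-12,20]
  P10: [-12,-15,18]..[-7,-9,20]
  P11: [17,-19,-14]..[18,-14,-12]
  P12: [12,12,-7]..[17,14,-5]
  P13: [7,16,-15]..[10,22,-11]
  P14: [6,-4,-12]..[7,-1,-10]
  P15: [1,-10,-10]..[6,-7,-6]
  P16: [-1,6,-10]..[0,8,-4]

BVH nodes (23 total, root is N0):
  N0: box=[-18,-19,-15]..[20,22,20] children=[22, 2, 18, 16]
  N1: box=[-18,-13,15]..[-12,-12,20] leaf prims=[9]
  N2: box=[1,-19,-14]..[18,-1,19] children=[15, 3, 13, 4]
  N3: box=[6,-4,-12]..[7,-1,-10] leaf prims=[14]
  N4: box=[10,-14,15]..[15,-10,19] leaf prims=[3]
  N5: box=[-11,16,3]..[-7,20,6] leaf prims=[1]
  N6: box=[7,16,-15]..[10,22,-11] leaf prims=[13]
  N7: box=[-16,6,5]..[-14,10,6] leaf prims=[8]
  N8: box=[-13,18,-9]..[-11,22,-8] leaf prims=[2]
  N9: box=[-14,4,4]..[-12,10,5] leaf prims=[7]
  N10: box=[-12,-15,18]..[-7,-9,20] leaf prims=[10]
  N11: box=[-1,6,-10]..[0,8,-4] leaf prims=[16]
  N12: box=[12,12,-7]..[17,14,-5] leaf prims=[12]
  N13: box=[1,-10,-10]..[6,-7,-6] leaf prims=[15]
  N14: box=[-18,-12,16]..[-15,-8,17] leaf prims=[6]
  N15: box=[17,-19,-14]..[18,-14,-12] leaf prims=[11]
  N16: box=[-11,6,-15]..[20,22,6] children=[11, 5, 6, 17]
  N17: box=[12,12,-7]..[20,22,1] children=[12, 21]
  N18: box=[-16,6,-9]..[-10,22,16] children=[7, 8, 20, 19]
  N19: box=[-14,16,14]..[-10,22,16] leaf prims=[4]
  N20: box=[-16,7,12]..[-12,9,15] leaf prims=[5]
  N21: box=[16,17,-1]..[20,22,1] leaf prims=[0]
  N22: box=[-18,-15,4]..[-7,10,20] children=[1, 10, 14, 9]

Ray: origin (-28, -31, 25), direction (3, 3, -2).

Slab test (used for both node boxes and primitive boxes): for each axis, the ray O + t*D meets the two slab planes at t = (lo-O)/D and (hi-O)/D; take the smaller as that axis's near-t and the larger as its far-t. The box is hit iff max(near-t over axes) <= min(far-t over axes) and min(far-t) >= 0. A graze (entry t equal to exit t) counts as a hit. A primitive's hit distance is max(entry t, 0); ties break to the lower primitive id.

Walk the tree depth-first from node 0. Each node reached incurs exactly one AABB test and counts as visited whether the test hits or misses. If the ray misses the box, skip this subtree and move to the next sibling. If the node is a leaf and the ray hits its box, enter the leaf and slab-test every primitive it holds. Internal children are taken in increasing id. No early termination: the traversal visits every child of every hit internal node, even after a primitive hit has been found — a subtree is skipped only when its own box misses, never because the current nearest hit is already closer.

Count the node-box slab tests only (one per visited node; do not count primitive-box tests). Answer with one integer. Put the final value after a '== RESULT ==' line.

Traverse from the root:
N0 x:[10/3,16] y:[4,53/3] z:[5/2,20] -> hit [4,16], descend [2, 16, 18, 22]
  N2 x:[29/3,46/3] y:[4,10] z:[3,39/2] -> hit [29/3,10], descend [3, 4, 13, 15]
    N3 x:[34/3,35/3] y:[9,10] z:[35/2,37/2] -> miss, prune
    N4 x:[38/3,43/3] y:[17/3,7] z:[3,5] -> miss, prune
    N13 x:[29/3,34/3] y:[7,8] z:[31/2,35/2] -> miss, prune
    N15 x:[15,46/3] y:[4,17/3] z:[37/2,39/2] -> miss, prune
  N16 x:[17/3,16] y:[37/3,53/3] z:[19/2,20] -> hit [37/3,16], descend [5, 6, 11, 17]
    N5 x:[17/3,7] y:[47/3,17] z:[19/2,11] -> miss, prune
    N6 x:[35/3,38/3] y:[47/3,53/3] z:[18,20] -> miss, prune
    N11 x:[9,28/3] y:[37/3,13] z:[29/2,35/2] -> miss, prune
    N17 x:[40/3,16] y:[43/3,53/3] z:[12,16] -> hit [43/3,16], descend [12, 21]
      N12 x:[40/3,15] y:[43/3,15] z:[15,16] -> hit [15,15] leaf, test {P12@t=15}
      N21 x:[44/3,16] y:[16,53/3] z:[12,13] -> miss, prune
  N18 x:[4,6] y:[37/3,53/3] z:[9/2,17] -> miss, prune
  N22 x:[10/3,7] y:[16/3,41/3] z:[5/2,21/2] -> hit [16/3,7], descend [1, 9, 10, 14]
    N1 x:[10/3,16/3] y:[6,19/3] z:[5/2,5] -> miss, prune
    N9 x:[14/3,16/3] y:[35/3,41/3] z:[10,21/2] -> miss, prune
    N10 x:[16/3,7] y:[16/3,22/3] z:[5/2,7/2] -> miss, prune
    N14 x:[10/3,13/3] y:[19/3,23/3] z:[4,9/2] -> miss, prune

Summary -> nodes [0, 2, 3, 4, 13, 15, 16, 5, 6, 11, 17, 12, 21, 18, 22, 1, 9, 10, 14]; box-tests=19; leaf-entries=1; first=P12

== RESULT ==
19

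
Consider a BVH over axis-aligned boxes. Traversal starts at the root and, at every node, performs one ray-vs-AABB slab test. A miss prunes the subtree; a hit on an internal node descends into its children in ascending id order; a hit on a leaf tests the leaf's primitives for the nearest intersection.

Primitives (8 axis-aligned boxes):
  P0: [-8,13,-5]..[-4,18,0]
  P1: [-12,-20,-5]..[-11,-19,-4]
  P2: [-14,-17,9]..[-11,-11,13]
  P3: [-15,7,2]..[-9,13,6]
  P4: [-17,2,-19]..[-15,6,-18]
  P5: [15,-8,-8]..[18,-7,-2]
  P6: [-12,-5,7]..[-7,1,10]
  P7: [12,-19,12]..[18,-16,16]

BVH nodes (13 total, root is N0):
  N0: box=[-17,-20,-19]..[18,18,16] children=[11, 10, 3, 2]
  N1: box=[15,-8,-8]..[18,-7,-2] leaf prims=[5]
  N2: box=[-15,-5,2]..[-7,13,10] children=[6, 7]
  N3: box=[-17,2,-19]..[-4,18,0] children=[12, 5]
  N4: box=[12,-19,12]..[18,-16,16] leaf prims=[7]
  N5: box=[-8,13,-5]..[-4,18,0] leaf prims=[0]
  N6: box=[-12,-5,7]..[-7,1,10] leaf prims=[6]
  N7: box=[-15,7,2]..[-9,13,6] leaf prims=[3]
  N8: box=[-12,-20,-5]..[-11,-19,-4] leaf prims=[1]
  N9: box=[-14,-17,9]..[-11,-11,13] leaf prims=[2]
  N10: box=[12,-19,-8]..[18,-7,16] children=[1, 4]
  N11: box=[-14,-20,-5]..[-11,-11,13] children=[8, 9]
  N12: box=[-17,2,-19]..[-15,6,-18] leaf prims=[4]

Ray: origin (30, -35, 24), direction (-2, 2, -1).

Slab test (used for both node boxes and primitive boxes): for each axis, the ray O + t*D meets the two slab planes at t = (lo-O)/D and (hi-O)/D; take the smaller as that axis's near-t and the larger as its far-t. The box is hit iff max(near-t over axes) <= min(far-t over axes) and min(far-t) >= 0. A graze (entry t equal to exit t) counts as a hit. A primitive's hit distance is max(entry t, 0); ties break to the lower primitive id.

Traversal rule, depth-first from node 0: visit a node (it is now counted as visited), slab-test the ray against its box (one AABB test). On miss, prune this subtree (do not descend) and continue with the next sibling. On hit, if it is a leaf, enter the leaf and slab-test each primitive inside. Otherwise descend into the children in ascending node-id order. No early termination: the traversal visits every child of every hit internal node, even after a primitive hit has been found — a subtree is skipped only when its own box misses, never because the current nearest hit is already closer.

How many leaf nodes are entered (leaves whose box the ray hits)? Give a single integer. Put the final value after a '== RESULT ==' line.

Trace the traversal:
N0 x:[6,47/2] y:[15/2,53/2] z:[8,43] -> hit [8,47/2], descend [2, 3, 10, 11]
  N2 x:[37/2,45/2] y:[15,24] z:[14,22] -> hit [37/2,22], descend [6, 7]
    N6 x:[37/2,21] y:[15,18] z:[14,17] -> miss, prune
    N7 x:[39/2,45/2] y:[21,24] z:[18,22] -> hit [21,22] leaf, test {P3@t=21}
  N3 x:[17,47/2] y:[37/2,53/2] z:[24,43] -> miss, prune
  N10 x:[6,9] y:[8,14] z:[8,32] -> hit [8,9], descend [1, 4]
    N1 x:[6,15/2] y:[27/2,14] z:[26,32] -> miss, prune
    N4 x:[6,9] y:[8,19/2] z:[8,12] -> hit [8,9] leaf, test {P7@t=8}
  N11 x:[41/2,22] y:[15/2,12] z:[11,29] -> miss, prune

order=[0, 2, 6, 7, 3, 10, 1, 4, 11]  |boxes|=9  |leaves|=2  hit=P7

== RESULT ==
2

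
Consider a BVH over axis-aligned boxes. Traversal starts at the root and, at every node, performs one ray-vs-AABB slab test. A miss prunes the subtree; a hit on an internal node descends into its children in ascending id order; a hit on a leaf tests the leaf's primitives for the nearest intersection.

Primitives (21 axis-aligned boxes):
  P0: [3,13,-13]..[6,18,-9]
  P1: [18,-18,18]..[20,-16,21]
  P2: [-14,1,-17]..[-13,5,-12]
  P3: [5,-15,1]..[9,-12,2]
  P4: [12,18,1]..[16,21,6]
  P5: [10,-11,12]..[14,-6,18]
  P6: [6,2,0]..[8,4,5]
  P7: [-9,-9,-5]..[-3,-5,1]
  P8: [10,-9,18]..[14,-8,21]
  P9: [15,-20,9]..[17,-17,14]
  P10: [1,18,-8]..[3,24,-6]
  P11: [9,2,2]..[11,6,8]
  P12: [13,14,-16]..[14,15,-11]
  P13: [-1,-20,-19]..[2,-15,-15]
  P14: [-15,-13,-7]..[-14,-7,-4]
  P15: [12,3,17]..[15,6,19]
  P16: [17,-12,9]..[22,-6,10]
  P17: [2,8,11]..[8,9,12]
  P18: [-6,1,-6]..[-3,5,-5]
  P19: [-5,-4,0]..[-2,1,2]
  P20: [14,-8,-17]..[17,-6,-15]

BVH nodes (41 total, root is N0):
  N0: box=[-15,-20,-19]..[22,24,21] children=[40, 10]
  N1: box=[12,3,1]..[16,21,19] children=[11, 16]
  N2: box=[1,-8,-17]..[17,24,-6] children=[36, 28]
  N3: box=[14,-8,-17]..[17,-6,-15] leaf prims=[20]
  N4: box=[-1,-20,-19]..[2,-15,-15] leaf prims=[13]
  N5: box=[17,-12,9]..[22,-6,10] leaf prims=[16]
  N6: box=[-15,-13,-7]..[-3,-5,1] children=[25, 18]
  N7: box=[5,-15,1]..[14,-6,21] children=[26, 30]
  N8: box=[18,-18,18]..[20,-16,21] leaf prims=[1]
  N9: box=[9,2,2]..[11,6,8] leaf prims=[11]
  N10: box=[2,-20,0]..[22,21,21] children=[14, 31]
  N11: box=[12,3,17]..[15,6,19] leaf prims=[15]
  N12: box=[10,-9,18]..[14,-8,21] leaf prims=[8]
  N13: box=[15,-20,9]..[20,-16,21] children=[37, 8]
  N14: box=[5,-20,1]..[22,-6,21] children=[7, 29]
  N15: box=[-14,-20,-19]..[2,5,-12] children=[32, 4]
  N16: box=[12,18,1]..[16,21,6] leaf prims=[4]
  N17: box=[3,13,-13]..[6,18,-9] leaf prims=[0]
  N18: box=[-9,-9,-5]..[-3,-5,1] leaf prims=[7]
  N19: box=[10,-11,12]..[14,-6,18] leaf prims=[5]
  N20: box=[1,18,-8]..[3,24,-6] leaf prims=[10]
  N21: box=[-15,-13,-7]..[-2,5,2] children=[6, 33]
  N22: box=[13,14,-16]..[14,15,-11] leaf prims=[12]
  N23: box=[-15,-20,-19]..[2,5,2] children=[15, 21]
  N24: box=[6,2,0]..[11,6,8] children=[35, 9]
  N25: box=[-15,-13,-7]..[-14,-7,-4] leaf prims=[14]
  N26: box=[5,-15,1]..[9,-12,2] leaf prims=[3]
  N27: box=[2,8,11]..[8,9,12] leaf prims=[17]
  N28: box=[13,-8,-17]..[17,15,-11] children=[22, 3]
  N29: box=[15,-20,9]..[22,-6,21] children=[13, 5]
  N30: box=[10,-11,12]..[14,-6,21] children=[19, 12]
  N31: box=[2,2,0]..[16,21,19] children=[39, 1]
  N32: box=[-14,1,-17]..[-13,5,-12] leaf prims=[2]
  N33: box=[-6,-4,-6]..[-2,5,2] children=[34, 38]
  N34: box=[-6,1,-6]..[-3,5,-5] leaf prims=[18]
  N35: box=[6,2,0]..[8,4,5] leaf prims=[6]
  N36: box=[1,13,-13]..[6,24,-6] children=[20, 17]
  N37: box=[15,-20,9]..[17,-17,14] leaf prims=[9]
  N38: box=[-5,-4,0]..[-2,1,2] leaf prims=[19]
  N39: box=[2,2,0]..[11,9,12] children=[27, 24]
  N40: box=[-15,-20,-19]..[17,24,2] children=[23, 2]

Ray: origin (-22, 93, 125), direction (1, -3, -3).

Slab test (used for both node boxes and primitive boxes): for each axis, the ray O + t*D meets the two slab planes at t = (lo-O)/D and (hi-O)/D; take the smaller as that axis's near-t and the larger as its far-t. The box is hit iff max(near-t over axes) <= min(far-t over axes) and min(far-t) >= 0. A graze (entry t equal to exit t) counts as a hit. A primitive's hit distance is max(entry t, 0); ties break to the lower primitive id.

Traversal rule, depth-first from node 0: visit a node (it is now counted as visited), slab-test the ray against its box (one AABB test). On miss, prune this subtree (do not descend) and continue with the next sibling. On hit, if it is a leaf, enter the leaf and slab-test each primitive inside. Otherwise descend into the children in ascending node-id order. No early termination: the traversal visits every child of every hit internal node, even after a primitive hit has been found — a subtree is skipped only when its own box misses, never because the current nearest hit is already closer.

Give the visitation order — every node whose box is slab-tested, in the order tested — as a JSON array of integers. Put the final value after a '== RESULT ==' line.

Walk:
N0 x:[7,44] y:[23,113/3] z:[104/3,48] -> hit [104/3,113/3], descend [10, 40]
  N10 x:[24,44] y:[24,113/3] z:[104/3,125/3] -> hit [104/3,113/3], descend [14, 31]
    N14 x:[27,44] y:[33,113/3] z:[104/3,124/3] -> hit [104/3,113/3], descend [7, 29]
      N7 x:[27,36] y:[33,36] z:[104/3,124/3] -> hit [104/3,36], descend [26, 30]
        N26 x:[27,31] y:[35,36] z:[41,124/3] -> miss, prune
        N30 x:[32,36] y:[33,104/3] z:[104/3,113/3] -> hit [104/3,104/3], descend [12, 19]
          N12 x:[32,36] y:[101/3,34] z:[104/3,107/3] -> miss, prune
          N19 x:[32,36] y:[33,104/3] z:[107/3,113/3] -> miss, prune
      N29 x:[37,44] y:[33,113/3] z:[104/3,116/3] -> hit [37,113/3], descend [5, 13]
        N5 x:[39,44] y:[33,35] z:[115/3,116/3] -> miss, prune
        N13 x:[37,42] y:[109/3,113/3] z:[104/3,116/3] -> hit [37,113/3], descend [8, 37]
          N8 x:[40,42] y:[109/3,37] z:[104/3,107/3] -> miss, prune
          N37 x:[37,39] y:[110/3,113/3] z:[37,116/3] -> hit [37,113/3] leaf, test {P9@t=37}
    N31 x:[24,38] y:[24,91/3] z:[106/3,125/3] -> miss, prune
  N40 x:[7,39] y:[23,113/3] z:[41,48] -> miss, prune

order=[0, 10, 14, 7, 26, 30, 12, 19, 29, 5, 13, 8, 37, 31, 40]  |boxes|=15  |leaves|=1  hit=P9

== RESULT ==
[0, 10, 14, 7, 26, 30, 12, 19, 29, 5, 13, 8, 37, 31, 40]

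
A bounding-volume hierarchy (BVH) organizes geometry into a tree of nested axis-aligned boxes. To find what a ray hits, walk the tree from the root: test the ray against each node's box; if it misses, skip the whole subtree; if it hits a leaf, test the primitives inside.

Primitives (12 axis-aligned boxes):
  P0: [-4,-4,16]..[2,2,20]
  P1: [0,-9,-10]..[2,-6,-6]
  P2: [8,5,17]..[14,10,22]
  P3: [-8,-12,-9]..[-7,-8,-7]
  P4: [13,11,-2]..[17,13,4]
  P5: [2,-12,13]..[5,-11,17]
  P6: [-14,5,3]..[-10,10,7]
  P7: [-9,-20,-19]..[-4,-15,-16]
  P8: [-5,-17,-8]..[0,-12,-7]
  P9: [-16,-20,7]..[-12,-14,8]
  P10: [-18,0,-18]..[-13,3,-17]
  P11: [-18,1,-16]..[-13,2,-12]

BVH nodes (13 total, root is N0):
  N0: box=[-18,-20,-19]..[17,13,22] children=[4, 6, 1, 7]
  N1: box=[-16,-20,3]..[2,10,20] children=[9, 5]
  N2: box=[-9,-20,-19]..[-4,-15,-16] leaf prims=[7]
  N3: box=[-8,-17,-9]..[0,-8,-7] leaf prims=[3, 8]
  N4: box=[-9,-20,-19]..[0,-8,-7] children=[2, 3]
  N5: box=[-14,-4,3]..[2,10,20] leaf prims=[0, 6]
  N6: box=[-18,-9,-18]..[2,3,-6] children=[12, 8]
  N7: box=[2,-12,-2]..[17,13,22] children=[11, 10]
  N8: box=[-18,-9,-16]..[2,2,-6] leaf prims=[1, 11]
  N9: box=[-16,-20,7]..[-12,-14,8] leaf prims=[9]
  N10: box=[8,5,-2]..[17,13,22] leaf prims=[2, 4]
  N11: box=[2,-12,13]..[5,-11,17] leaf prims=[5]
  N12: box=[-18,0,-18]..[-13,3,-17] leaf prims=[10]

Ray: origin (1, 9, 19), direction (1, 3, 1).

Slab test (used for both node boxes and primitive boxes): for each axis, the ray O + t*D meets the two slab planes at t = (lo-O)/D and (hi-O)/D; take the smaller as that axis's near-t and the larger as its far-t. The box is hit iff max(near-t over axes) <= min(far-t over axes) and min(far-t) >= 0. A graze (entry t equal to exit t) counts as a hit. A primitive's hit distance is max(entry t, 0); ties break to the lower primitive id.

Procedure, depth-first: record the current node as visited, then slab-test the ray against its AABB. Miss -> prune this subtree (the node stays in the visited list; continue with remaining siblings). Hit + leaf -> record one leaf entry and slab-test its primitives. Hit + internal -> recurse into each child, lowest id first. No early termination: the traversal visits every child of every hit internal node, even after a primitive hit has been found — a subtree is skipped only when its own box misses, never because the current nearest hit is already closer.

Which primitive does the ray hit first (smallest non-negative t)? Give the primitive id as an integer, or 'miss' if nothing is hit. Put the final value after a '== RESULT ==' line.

Traverse from the root:
N0 x:[-19,16] y:[-29/3,4/3] z:[-38,3] -> hit [-29/3,4/3], descend [1, 4, 6, 7]
  N1 x:[-17,1] y:[-29/3,1/3] z:[-16,1] -> hit [-29/3,1/3], descend [5, 9]
    N5 x:[-15,1] y:[-13/3,1/3] z:[-16,1] -> hit [-13/3,1/3] leaf, test {P0(miss), P6(miss)}
    N9 x:[-17,-13] y:[-29/3,-23/3] z:[-12,-11] -> miss, prune
  N4 x:[-10,-1] y:[-29/3,-17/3] z:[-38,-26] -> miss, prune
  N6 x:[-19,1] y:[-6,-2] z:[-37,-25] -> miss, prune
  N7 x:[1,16] y:[-7,4/3] z:[-21,3] -> hit [1,4/3], descend [10, 11]
    N10 x:[7,16] y:[-4/3,4/3] z:[-21,3] -> miss, prune
    N11 x:[1,4] y:[-7,-20/3] z:[-6,-2] -> miss, prune

Summary -> nodes [0, 1, 5, 9, 4, 6, 7, 10, 11]; box-tests=9; leaf-entries=1; first=miss

== RESULT ==
miss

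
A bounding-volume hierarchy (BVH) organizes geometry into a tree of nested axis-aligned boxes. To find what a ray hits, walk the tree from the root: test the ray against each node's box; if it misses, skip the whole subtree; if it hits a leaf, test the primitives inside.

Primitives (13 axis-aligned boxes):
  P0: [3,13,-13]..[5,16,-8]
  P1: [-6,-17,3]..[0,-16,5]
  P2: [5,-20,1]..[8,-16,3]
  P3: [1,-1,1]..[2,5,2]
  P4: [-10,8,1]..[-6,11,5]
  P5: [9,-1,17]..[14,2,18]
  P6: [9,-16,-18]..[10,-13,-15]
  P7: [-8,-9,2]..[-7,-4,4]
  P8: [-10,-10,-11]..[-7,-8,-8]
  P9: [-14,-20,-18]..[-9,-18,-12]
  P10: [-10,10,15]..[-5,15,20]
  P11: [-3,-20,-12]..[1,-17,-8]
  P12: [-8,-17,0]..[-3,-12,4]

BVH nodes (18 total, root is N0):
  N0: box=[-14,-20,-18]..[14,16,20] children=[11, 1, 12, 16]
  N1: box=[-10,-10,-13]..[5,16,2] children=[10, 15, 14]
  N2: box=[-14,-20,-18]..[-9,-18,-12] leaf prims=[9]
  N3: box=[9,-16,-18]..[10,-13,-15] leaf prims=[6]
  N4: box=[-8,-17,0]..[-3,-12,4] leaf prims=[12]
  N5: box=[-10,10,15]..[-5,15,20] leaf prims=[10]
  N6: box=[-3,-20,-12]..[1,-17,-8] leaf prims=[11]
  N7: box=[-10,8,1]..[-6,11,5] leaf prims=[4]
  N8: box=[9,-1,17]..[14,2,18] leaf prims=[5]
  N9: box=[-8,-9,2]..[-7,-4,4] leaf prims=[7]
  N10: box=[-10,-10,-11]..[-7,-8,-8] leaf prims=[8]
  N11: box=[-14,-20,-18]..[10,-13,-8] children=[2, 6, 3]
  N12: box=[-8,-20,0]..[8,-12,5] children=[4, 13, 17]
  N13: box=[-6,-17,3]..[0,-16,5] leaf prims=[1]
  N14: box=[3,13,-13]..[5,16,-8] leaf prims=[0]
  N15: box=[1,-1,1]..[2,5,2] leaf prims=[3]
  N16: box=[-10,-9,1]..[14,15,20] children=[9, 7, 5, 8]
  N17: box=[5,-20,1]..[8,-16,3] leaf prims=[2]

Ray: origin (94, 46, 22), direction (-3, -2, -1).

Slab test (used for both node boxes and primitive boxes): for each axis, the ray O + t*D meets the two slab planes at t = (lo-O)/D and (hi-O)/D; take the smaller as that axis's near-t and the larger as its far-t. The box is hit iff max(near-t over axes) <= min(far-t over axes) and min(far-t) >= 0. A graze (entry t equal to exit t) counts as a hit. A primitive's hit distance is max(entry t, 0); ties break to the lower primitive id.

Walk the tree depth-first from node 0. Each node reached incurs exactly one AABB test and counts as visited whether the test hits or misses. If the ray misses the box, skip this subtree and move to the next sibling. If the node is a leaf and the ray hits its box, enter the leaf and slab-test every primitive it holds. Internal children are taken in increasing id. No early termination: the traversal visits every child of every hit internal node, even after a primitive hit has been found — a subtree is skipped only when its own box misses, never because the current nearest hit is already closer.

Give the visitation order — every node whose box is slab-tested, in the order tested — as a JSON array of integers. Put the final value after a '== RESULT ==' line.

Walk:
N0 x:[80/3,36] y:[15,33] z:[2,40] -> hit [80/3,33], descend [1, 11, 12, 16]
  N1 x:[89/3,104/3] y:[15,28] z:[20,35] -> miss, prune
  N11 x:[28,36] y:[59/2,33] z:[30,40] -> hit [30,33], descend [2, 3, 6]
    N2 x:[103/3,36] y:[32,33] z:[34,40] -> miss, prune
    N3 x:[28,85/3] y:[59/2,31] z:[37,40] -> miss, prune
    N6 x:[31,97/3] y:[63/2,33] z:[30,34] -> hit [63/2,97/3] leaf, test {P11@t=63/2}
  N12 x:[86/3,34] y:[29,33] z:[17,22] -> miss, prune
  N16 x:[80/3,104/3] y:[31/2,55/2] z:[2,21] -> miss, prune

order=[0, 1, 11, 2, 3, 6, 12, 16]  |boxes|=8  |leaves|=1  hit=P11

== RESULT ==
[0, 1, 11, 2, 3, 6, 12, 16]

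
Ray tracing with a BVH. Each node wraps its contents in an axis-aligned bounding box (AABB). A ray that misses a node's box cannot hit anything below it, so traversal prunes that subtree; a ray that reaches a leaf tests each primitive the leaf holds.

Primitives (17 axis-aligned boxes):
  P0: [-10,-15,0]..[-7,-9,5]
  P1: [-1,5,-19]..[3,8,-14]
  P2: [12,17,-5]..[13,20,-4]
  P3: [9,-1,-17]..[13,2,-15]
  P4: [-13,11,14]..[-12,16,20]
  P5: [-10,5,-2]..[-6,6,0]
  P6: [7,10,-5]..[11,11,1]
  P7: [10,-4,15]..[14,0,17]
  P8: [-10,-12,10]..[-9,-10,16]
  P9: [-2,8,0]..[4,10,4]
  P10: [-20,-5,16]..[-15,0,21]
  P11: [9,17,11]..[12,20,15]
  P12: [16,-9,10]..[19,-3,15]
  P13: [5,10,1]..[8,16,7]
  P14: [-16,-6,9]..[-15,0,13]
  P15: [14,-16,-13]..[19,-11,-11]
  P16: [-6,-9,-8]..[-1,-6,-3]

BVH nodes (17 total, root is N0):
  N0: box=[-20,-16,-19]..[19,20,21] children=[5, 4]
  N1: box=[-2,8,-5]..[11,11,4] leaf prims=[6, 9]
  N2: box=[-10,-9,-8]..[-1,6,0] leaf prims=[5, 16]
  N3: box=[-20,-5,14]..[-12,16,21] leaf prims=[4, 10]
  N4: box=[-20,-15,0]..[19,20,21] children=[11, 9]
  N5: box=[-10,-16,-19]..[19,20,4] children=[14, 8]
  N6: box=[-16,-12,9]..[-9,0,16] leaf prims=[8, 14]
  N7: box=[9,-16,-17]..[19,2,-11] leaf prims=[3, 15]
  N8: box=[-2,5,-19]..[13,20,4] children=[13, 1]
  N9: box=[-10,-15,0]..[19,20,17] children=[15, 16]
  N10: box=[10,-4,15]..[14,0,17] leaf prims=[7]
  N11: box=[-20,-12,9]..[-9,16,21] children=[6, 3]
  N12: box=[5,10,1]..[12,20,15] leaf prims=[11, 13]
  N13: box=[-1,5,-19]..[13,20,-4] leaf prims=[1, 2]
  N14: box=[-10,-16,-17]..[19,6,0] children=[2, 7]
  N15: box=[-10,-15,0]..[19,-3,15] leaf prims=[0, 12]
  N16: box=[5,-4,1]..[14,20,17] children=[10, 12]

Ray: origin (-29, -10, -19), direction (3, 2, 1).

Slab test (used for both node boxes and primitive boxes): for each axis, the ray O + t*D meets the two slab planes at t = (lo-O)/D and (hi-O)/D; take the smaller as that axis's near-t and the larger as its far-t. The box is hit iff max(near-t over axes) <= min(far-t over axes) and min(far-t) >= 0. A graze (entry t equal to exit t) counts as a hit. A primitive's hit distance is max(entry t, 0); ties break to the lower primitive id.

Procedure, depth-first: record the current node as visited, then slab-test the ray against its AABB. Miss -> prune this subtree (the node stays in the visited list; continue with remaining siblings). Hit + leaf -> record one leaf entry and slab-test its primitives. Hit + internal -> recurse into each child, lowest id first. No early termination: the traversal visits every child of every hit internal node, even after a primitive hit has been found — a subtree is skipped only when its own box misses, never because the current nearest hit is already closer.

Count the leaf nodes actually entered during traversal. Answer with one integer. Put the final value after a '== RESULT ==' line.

Trace the traversal:
N0 x:[3,16] y:[-3,15] z:[0,40] -> hit [3,15], descend [4, 5]
  N4 x:[3,16] y:[-5/2,15] z:[19,40] -> miss, prune
  N5 x:[19/3,16] y:[-3,15] z:[0,23] -> hit [19/3,15], descend [8, 14]
    N8 x:[9,14] y:[15/2,15] z:[0,23] -> hit [9,14], descend [1, 13]
      N1 x:[9,40/3] y:[9,21/2] z:[14,23] -> miss, prune
      N13 x:[28/3,14] y:[15/2,15] z:[0,15] -> hit [28/3,14] leaf, test {P1(miss), P2@t=14}
    N14 x:[19/3,16] y:[-3,8] z:[2,19] -> hit [19/3,8], descend [2, 7]
      N2 x:[19/3,28/3] y:[1/2,8] z:[11,19] -> miss, prune
      N7 x:[38/3,16] y:[-3,6] z:[2,8] -> miss, prune

Visited [0, 4, 5, 8, 1, 13, 14, 2, 7]. Tests: 9 box, 1 leaf. Nearest: P2.

== RESULT ==
1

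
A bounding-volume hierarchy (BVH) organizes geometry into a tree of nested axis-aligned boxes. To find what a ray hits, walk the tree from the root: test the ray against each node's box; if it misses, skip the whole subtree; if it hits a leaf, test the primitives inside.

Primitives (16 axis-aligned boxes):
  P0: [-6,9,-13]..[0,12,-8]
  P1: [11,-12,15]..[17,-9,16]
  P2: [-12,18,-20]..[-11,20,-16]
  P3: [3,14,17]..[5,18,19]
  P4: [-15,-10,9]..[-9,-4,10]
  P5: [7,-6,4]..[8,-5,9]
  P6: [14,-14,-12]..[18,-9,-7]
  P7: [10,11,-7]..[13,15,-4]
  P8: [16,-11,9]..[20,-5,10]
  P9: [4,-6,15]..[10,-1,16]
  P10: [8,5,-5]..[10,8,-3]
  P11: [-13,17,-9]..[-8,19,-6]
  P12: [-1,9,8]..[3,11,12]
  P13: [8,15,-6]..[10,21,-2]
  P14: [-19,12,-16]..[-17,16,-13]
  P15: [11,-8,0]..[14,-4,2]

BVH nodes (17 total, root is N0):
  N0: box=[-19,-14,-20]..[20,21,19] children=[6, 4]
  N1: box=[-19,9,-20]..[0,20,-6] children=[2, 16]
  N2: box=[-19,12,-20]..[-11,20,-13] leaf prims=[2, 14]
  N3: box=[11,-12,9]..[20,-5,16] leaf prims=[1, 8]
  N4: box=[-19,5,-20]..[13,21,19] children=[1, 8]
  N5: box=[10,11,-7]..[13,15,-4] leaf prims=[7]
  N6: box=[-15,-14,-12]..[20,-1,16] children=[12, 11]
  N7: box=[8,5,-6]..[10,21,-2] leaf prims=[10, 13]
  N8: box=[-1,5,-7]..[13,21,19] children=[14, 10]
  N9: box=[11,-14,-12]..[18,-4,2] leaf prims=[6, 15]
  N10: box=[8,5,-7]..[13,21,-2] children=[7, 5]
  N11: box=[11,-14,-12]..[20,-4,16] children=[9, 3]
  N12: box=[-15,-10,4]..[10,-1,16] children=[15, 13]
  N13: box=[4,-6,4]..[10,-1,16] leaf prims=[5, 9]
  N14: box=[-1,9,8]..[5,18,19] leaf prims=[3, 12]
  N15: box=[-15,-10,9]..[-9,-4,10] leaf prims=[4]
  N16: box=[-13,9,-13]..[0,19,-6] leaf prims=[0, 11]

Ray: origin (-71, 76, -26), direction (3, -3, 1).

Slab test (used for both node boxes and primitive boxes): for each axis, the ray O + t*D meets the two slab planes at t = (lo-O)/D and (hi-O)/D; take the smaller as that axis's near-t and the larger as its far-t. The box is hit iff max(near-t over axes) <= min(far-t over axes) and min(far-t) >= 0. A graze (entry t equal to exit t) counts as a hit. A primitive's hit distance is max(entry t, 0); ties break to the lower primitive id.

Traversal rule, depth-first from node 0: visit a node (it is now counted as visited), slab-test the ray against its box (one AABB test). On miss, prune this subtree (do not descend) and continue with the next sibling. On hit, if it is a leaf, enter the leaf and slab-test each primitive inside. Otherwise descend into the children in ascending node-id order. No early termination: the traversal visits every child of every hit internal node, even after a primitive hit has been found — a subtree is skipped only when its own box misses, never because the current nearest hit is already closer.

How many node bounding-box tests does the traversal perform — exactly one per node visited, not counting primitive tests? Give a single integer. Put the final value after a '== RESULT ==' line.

Walk:
N0 x:[52/3,91/3] y:[55/3,30] z:[6,45] -> hit [55/3,30], descend [4, 6]
  N4 x:[52/3,28] y:[55/3,71/3] z:[6,45] -> hit [55/3,71/3], descend [1, 8]
    N1 x:[52/3,71/3] y:[56/3,67/3] z:[6,20] -> hit [56/3,20], descend [2, 16]
      N2 x:[52/3,20] y:[56/3,64/3] z:[6,13] -> miss, prune
      N16 x:[58/3,71/3] y:[19,67/3] z:[13,20] -> hit [58/3,20] leaf, test {P0(miss), P11@t=58/3}
    N8 x:[70/3,28] y:[55/3,71/3] z:[19,45] -> hit [70/3,71/3], descend [10, 14]
      N10 x:[79/3,28] y:[55/3,71/3] z:[19,24] -> miss, prune
      N14 x:[70/3,76/3] y:[58/3,67/3] z:[34,45] -> miss, prune
  N6 x:[56/3,91/3] y:[77/3,30] z:[14,42] -> hit [77/3,30], descend [11, 12]
    N11 x:[82/3,91/3] y:[80/3,30] z:[14,42] -> hit [82/3,30], descend [3, 9]
      N3 x:[82/3,91/3] y:[27,88/3] z:[35,42] -> miss, prune
      N9 x:[82/3,89/3] y:[80/3,30] z:[14,28] -> hit [82/3,28] leaf, test {P6(miss), P15@t=82/3}
    N12 x:[56/3,27] y:[77/3,86/3] z:[30,42] -> miss, prune

Summary -> nodes [0, 4, 1, 2, 16, 8, 10, 14, 6, 11, 3, 9, 12]; box-tests=13; leaf-entries=2; first=P11

== RESULT ==
13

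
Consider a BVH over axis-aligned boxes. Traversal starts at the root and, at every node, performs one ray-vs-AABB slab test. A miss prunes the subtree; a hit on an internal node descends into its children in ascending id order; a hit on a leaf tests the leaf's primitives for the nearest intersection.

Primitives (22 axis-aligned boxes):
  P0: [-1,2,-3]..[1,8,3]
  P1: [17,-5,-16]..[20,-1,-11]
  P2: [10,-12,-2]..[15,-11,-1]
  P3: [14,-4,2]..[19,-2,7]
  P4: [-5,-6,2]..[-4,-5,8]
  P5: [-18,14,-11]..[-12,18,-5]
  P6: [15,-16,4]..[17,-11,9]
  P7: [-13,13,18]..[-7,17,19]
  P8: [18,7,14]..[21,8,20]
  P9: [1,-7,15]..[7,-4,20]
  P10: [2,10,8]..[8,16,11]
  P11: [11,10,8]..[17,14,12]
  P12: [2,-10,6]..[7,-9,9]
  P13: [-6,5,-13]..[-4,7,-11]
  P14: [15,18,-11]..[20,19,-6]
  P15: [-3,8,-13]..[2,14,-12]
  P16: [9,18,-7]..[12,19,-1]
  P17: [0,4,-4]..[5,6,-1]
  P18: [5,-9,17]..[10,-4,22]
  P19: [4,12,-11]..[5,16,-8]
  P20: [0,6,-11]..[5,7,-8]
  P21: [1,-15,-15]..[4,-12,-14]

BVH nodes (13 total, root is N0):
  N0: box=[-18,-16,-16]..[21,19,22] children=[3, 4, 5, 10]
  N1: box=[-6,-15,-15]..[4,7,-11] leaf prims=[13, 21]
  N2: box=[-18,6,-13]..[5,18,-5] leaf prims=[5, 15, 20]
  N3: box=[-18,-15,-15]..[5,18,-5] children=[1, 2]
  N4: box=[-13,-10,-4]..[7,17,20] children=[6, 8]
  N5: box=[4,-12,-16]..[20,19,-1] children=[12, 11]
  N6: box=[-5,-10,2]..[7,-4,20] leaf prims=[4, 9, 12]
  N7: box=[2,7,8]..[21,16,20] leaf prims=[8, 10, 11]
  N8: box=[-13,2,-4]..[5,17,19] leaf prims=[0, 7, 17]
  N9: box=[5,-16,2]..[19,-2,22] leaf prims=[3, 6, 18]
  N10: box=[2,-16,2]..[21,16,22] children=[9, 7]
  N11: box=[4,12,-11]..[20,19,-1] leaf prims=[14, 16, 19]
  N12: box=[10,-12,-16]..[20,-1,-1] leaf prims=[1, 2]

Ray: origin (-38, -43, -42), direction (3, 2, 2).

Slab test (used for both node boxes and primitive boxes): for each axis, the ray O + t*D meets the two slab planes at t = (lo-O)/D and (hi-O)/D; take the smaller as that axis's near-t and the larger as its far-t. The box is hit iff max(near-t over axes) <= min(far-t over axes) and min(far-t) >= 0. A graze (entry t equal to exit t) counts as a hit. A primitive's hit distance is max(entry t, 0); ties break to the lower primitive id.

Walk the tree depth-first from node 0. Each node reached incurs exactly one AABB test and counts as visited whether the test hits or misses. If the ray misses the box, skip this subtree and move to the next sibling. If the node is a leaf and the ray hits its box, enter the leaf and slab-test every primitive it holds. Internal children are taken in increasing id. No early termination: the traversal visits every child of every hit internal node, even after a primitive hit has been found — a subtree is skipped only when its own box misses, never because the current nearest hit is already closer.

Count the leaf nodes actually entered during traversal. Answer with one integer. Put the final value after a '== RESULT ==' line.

Trace the traversal:
N0 x:[20/3,59/3] y:[27/2,31] z:[13,32] -> hit [27/2,59/3], descend [3, 4, 5, 10]
  N3 x:[20/3,43/3] y:[14,61/2] z:[27/2,37/2] -> hit [14,43/3], descend [1, 2]
    N1 x:[32/3,14] y:[14,25] z:[27/2,31/2] -> hit [14,14] leaf, test {P13(miss), P21@t=14}
    N2 x:[20/3,43/3] y:[49/2,61/2] z:[29/2,37/2] -> miss, prune
  N4 x:[25/3,15] y:[33/2,30] z:[19,31] -> miss, prune
  N5 x:[14,58/3] y:[31/2,31] z:[13,41/2] -> hit [31/2,58/3], descend [11, 12]
    N11 x:[14,58/3] y:[55/2,31] z:[31/2,41/2] -> miss, prune
    N12 x:[16,58/3] y:[31/2,21] z:[13,41/2] -> hit [16,58/3] leaf, test {P1(miss), P2(miss)}
  N10 x:[40/3,59/3] y:[27/2,59/2] z:[22,32] -> miss, prune

order=[0, 3, 1, 2, 4, 5, 11, 12, 10]  |boxes|=9  |leaves|=2  hit=P21

== RESULT ==
2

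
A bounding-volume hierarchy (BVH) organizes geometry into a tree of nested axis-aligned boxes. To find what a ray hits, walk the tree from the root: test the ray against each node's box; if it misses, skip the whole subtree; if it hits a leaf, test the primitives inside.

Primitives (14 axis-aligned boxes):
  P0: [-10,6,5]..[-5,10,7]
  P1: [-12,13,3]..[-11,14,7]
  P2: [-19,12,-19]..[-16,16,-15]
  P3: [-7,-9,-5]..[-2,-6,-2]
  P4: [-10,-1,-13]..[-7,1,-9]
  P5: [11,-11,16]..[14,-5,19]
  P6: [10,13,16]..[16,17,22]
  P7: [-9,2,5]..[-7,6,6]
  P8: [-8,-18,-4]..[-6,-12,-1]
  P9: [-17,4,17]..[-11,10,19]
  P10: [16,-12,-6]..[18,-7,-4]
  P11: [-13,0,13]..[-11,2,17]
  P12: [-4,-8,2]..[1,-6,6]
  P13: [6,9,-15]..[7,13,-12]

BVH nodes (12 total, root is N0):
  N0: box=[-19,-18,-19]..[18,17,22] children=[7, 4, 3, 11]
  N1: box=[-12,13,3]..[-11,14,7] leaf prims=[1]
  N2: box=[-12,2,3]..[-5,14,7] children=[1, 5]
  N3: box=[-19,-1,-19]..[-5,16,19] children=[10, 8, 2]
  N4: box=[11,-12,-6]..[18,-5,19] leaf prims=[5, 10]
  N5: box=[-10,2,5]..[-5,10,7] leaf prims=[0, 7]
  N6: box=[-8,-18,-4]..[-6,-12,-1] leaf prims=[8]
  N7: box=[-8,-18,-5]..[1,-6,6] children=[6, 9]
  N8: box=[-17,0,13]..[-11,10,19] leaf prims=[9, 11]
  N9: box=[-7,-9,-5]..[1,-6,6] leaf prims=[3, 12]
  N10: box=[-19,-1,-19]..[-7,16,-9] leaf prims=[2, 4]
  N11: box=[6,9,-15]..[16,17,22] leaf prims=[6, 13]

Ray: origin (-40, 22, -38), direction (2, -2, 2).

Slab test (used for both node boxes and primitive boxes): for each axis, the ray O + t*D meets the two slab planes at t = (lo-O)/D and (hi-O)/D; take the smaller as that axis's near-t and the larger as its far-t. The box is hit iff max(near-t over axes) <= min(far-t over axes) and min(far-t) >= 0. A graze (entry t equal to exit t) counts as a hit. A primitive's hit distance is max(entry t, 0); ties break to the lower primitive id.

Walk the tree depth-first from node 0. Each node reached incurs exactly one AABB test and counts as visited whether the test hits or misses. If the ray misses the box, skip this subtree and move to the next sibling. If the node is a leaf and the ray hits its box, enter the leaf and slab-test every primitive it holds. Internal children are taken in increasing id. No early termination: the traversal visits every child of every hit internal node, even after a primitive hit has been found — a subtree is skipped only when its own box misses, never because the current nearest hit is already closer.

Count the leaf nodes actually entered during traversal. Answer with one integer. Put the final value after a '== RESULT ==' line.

Walk:
N0 x:[21/2,29] y:[5/2,20] z:[19/2,30] -> hit [21/2,20], descend [3, 4, 7, 11]
  N3 x:[21/2,35/2] y:[3,23/2] z:[19/2,57/2] -> hit [21/2,23/2], descend [2, 8, 10]
    N2 x:[14,35/2] y:[4,10] z:[41/2,45/2] -> miss, prune
    N8 x:[23/2,29/2] y:[6,11] z:[51/2,57/2] -> miss, prune
    N10 x:[21/2,33/2] y:[3,23/2] z:[19/2,29/2] -> hit [21/2,23/2] leaf, test {P2(miss), P4(miss)}
  N4 x:[51/2,29] y:[27/2,17] z:[16,57/2] -> miss, prune
  N7 x:[16,41/2] y:[14,20] z:[33/2,22] -> hit [33/2,20], descend [6, 9]
    N6 x:[16,17] y:[17,20] z:[17,37/2] -> hit [17,17] leaf, test {P8@t=17}
    N9 x:[33/2,41/2] y:[14,31/2] z:[33/2,22] -> miss, prune
  N11 x:[23,28] y:[5/2,13/2] z:[23/2,30] -> miss, prune

order=[0, 3, 2, 8, 10, 4, 7, 6, 9, 11]  |boxes|=10  |leaves|=2  hit=P8

== RESULT ==
2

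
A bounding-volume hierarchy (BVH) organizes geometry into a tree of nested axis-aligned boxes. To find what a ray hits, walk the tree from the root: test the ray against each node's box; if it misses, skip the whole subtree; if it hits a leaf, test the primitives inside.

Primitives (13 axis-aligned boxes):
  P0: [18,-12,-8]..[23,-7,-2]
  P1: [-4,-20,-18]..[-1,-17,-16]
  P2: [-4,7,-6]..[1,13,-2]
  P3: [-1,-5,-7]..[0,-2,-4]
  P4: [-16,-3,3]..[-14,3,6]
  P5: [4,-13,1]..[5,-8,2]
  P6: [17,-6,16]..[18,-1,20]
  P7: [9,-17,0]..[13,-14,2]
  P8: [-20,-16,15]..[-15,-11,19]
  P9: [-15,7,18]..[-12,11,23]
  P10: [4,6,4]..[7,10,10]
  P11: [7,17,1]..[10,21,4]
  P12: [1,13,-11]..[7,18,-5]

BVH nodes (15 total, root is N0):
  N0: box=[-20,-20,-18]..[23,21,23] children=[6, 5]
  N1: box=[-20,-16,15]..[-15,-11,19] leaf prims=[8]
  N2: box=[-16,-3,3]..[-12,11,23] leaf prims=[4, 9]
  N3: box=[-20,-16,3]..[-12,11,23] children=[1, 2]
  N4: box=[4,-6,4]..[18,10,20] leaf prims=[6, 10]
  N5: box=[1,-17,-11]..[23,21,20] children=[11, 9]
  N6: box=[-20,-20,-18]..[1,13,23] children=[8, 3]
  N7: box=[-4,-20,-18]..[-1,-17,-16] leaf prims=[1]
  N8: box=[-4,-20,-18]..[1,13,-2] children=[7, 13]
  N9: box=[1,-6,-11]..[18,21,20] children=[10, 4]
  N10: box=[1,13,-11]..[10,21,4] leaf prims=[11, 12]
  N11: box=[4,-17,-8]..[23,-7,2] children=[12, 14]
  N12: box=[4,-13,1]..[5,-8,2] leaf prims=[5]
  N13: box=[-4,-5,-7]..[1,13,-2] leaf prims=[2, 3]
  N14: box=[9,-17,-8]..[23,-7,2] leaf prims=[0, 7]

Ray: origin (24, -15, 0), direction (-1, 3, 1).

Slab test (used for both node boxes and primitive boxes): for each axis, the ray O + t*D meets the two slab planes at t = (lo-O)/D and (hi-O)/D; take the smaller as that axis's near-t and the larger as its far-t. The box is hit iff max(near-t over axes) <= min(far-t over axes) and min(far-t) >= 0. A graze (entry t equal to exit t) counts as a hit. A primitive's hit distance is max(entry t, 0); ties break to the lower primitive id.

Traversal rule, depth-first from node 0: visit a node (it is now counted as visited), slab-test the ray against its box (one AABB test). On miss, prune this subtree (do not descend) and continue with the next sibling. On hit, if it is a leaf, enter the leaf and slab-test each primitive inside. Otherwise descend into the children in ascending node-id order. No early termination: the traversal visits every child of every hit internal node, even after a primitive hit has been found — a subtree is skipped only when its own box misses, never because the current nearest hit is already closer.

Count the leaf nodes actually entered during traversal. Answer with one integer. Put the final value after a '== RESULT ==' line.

Walk:
N0 x:[1,44] y:[-5/3,12] z:[-18,23] -> hit [1,12], descend [5, 6]
  N5 x:[1,23] y:[-2/3,12] z:[-11,20] -> hit [1,12], descend [9, 11]
    N9 x:[6,23] y:[3,12] z:[-11,20] -> hit [6,12], descend [4, 10]
      N4 x:[6,20] y:[3,25/3] z:[4,20] -> hit [6,25/3] leaf, test {P6(miss), P10(miss)}
      N10 x:[14,23] y:[28/3,12] z:[-11,4] -> miss, prune
    N11 x:[1,20] y:[-2/3,8/3] z:[-8,2] -> hit [1,2], descend [12, 14]
      N12 x:[19,20] y:[2/3,7/3] z:[1,2] -> miss, prune
      N14 x:[1,15] y:[-2/3,8/3] z:[-8,2] -> hit [1,2] leaf, test {P0(miss), P7(miss)}
  N6 x:[23,44] y:[-5/3,28/3] z:[-18,23] -> miss, prune

Visited [0, 5, 9, 4, 10, 11, 12, 14, 6]. Tests: 9 box, 2 leaf. Nearest: miss.

== RESULT ==
2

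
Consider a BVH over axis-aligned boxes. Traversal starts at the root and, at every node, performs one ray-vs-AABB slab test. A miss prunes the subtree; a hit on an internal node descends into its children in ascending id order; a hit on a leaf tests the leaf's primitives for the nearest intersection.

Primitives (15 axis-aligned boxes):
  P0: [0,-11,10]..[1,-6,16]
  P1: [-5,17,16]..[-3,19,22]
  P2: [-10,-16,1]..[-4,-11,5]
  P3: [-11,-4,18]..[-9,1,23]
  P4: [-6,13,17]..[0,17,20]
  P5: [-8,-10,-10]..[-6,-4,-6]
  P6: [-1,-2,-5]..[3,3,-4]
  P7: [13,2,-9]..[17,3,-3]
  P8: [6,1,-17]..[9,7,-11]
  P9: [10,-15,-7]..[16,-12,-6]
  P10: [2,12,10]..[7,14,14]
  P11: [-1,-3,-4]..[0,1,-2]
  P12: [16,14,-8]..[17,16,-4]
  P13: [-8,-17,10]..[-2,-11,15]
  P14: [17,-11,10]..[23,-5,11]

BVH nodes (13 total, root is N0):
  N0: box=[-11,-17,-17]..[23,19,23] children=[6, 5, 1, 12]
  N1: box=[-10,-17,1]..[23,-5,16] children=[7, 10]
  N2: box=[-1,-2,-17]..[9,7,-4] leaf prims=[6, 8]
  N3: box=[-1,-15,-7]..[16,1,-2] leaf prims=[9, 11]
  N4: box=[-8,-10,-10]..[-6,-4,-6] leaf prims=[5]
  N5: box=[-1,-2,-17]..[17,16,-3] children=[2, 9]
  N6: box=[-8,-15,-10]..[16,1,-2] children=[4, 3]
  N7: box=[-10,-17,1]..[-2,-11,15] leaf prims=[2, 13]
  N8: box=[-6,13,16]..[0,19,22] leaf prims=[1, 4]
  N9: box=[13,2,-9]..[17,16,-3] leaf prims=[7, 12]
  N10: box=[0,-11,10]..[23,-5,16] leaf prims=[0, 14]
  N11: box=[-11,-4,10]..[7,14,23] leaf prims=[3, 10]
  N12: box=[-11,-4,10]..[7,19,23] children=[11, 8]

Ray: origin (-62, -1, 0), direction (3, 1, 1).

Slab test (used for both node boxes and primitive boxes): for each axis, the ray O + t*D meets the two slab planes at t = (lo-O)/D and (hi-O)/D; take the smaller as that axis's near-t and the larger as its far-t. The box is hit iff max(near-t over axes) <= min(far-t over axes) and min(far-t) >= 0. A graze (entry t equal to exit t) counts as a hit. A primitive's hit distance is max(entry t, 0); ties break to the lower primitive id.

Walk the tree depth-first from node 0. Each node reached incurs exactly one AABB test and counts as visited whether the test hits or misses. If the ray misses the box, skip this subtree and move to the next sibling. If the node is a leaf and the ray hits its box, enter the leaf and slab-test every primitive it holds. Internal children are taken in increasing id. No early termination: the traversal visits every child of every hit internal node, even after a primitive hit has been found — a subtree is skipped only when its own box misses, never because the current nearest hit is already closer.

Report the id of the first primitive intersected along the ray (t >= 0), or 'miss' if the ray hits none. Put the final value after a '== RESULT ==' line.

Traverse from the root:
N0 x:[17,85/3] y:[-16,20] z:[-17,23] -> hit [17,20], descend [1, 5, 6, 12]
  N1 x:[52/3,85/3] y:[-16,-4] z:[1,16] -> miss, prune
  N5 x:[61/3,79/3] y:[-1,17] z:[-17,-3] -> miss, prune
  N6 x:[18,26] y:[-14,2] z:[-10,-2] -> miss, prune
  N12 x:[17,23] y:[-3,20] z:[10,23] -> hit [17,20], descend [8, 11]
    N8 x:[56/3,62/3] y:[14,20] z:[16,22] -> hit [56/3,20] leaf, test {P1@t=19, P4(miss)}
    N11 x:[17,23] y:[-3,15] z:[10,23] -> miss, prune

order=[0, 1, 5, 6, 12, 8, 11]  |boxes|=7  |leaves|=1  hit=P1

== RESULT ==
1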